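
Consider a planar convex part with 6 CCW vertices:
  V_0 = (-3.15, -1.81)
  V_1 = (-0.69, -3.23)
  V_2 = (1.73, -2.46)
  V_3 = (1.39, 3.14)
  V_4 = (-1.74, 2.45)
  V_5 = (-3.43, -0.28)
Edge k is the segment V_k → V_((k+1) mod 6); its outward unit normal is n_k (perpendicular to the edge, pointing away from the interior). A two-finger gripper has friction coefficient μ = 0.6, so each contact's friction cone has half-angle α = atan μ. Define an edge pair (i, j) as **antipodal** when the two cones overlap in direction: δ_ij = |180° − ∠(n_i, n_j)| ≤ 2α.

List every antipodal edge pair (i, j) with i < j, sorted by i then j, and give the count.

α = atan 0.6 = 30.96°;  2α = 61.93°
n_0 = (-0.4999, -0.8661)
n_1 = (+0.3032, -0.9529)
n_2 = (+0.9982, +0.0606)
n_3 = (-0.2153, +0.9766)
n_4 = (-0.8503, +0.5264)
n_5 = (-0.9837, -0.1800)
  (0,1): δ = 132.35°  ·
  (0,2): δ = 56.53°  ✓
  (0,3): δ = 42.43°  ✓
  (0,4): δ = 88.24°  ·
  (0,5): δ = 130.37°  ·
  (1,2): δ = 104.18°  ·
  (1,3): δ = 5.22°  ✓
  (1,4): δ = 40.59°  ✓
  (1,5): δ = 82.72°  ·
  (2,3): δ = 81.04°  ·
  (2,4): δ = 35.23°  ✓
  (2,5): δ = 6.90°  ✓
  (3,4): δ = 134.19°  ·
  (3,5): δ = 92.06°  ·
  (4,5): δ = 137.87°  ·
antipodal pairs: 6

count = 6; pairs: (0,2), (0,3), (1,3), (1,4), (2,4), (2,5)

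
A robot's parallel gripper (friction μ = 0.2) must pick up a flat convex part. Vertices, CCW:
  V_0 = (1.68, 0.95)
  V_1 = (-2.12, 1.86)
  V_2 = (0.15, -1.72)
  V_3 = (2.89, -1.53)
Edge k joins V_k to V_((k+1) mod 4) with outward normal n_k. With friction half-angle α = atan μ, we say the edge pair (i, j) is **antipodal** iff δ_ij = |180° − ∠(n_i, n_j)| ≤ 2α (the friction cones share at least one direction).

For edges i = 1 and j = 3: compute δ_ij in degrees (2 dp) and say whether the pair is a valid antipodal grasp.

α = atan 0.2 = 11.31°;  2α = 22.62°
edge 1: e_1 = (+2.27, -3.58);  n_1 = (-0.8445, -0.5355)
edge 3: e_3 = (-1.21, +2.48);  n_3 = (+0.8987, +0.4385)
∠(n_1, n_3) = 173.63°
δ = |180° − 173.63°| = 6.37°
6.37° ≤ 2α = 22.62°  →  valid

δ = 6.37°, valid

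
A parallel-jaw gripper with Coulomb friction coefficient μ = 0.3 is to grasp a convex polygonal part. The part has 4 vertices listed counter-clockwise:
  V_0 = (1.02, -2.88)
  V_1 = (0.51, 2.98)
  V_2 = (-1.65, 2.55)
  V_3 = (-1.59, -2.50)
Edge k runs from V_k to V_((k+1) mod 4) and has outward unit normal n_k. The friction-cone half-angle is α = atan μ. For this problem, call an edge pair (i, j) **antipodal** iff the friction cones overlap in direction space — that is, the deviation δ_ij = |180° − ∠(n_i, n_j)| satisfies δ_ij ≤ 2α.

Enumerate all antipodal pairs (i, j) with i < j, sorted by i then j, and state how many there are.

count = 2; pairs: (0,2), (1,3)

α = atan 0.3 = 16.70°;  2α = 33.40°
n_0 = (+0.9962, +0.0867)
n_1 = (-0.1952, +0.9808)
n_2 = (-0.9999, -0.0119)
n_3 = (-0.1441, -0.9896)
  (0,1): δ = 83.72°  ·
  (0,2): δ = 4.29°  ✓
  (0,3): δ = 76.74°  ·
  (1,2): δ = 100.58°  ·
  (1,3): δ = 19.54°  ✓
  (2,3): δ = 98.96°  ·
antipodal pairs: 2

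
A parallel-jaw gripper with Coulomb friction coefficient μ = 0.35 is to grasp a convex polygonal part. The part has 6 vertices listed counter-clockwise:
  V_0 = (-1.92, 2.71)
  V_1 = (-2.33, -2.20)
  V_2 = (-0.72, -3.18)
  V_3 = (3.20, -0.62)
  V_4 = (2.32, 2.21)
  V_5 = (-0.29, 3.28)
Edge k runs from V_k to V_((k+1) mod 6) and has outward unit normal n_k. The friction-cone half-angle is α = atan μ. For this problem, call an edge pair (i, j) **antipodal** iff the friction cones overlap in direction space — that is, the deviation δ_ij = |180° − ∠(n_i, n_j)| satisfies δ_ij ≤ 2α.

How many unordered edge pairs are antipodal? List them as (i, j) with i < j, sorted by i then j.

α = atan 0.35 = 19.29°;  2α = 38.58°
n_0 = (-0.9965, +0.0832)
n_1 = (-0.5199, -0.8542)
n_2 = (+0.5468, -0.8373)
n_3 = (+0.9549, +0.2969)
n_4 = (+0.3793, +0.9253)
n_5 = (-0.3301, +0.9439)
  (0,1): δ = 116.56°  ·
  (0,2): δ = 52.08°  ·
  (0,3): δ = 22.05°  ✓
  (0,4): δ = 72.48°  ·
  (0,5): δ = 114.05°  ·
  (1,2): δ = 115.52°  ·
  (1,3): δ = 41.40°  ·
  (1,4): δ = 9.04°  ✓
  (1,5): δ = 50.60°  ·
  (2,3): δ = 105.87°  ·
  (2,4): δ = 55.44°  ·
  (2,5): δ = 13.87°  ✓
  (3,4): δ = 129.57°  ·
  (3,5): δ = 88.00°  ·
  (4,5): δ = 138.43°  ·
antipodal pairs: 3

count = 3; pairs: (0,3), (1,4), (2,5)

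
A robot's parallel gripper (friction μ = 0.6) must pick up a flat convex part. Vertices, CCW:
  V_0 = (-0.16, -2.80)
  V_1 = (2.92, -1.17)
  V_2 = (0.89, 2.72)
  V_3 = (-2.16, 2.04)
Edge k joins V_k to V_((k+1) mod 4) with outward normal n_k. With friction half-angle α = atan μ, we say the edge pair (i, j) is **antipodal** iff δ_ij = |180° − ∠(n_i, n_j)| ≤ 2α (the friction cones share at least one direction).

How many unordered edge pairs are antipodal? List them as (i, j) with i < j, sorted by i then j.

α = atan 0.6 = 30.96°;  2α = 61.93°
n_0 = (+0.4678, -0.8839)
n_1 = (+0.8865, +0.4626)
n_2 = (-0.2176, +0.9760)
n_3 = (-0.9242, -0.3819)
  (0,1): δ = 90.33°  ·
  (0,2): δ = 15.32°  ✓
  (0,3): δ = 84.56°  ·
  (1,2): δ = 104.99°  ·
  (1,3): δ = 5.11°  ✓
  (2,3): δ = 80.12°  ·
antipodal pairs: 2

count = 2; pairs: (0,2), (1,3)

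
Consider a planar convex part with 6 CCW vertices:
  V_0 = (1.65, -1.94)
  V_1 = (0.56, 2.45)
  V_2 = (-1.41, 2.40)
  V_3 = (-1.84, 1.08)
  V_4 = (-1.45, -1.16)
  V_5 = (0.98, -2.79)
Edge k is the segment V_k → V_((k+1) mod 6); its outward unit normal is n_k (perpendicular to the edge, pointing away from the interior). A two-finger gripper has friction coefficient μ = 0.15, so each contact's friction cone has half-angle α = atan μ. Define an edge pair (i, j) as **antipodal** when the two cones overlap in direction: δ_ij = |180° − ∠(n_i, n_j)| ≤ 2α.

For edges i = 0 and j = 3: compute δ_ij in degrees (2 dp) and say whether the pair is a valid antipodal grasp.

δ = 4.07°, valid

α = atan 0.15 = 8.53°;  2α = 17.06°
edge 0: e_0 = (-1.09, +4.39);  n_0 = (+0.9705, +0.2410)
edge 3: e_3 = (+0.39, -2.24);  n_3 = (-0.9852, -0.1715)
∠(n_0, n_3) = 175.93°
δ = |180° − 175.93°| = 4.07°
4.07° ≤ 2α = 17.06°  →  valid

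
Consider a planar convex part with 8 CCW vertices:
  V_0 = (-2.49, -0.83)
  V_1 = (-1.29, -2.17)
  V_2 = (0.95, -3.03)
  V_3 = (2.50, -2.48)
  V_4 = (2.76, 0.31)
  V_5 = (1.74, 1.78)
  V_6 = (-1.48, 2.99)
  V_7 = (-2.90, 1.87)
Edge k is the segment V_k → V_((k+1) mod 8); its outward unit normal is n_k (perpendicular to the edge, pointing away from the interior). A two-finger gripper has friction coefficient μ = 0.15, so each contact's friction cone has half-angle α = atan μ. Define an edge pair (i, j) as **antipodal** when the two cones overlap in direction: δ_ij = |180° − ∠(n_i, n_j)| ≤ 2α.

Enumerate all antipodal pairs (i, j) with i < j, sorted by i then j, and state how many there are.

α = atan 0.15 = 8.53°;  2α = 17.06°
n_0 = (-0.7450, -0.6671)
n_1 = (-0.3584, -0.9336)
n_2 = (+0.3344, -0.9424)
n_3 = (+0.9957, -0.0928)
n_4 = (+0.8216, +0.5701)
n_5 = (+0.3518, +0.9361)
n_6 = (-0.6193, +0.7852)
n_7 = (-0.9887, -0.1501)
  (0,1): δ = 152.85°  ·
  (0,2): δ = 112.31°  ·
  (0,3): δ = 47.17°  ·
  (0,4): δ = 7.09°  ✓
  (0,5): δ = 27.56°  ·
  (0,6): δ = 86.42°  ·
  (0,7): δ = 146.79°  ·
  (1,2): δ = 139.46°  ·
  (1,3): δ = 74.32°  ·
  (1,4): δ = 34.24°  ·
  (1,5): δ = 0.41°  ✓
  (1,6): δ = 59.27°  ·
  (1,7): δ = 119.64°  ·
  (2,3): δ = 114.86°  ·
  (2,4): δ = 74.78°  ·
  (2,5): δ = 40.13°  ·
  (2,6): δ = 18.73°  ·
  (2,7): δ = 79.10°  ·
  (3,4): δ = 139.92°  ·
  (3,5): δ = 105.27°  ·
  (3,6): δ = 46.41°  ·
  (3,7): δ = 13.96°  ✓
  (4,5): δ = 145.35°  ·
  (4,6): δ = 86.49°  ·
  (4,7): δ = 26.12°  ·
  (5,6): δ = 121.14°  ·
  (5,7): δ = 60.77°  ·
  (6,7): δ = 119.63°  ·
antipodal pairs: 3

count = 3; pairs: (0,4), (1,5), (3,7)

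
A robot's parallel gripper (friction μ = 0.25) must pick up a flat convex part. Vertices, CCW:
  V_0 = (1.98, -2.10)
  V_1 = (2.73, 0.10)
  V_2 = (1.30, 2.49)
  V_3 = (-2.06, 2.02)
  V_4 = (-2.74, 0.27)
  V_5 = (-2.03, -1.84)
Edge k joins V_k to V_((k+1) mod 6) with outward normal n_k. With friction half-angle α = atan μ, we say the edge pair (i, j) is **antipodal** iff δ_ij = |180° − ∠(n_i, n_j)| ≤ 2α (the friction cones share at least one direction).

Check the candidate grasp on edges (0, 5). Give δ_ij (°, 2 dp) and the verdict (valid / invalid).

δ = 105.11°, invalid

α = atan 0.25 = 14.04°;  2α = 28.07°
edge 0: e_0 = (+0.75, +2.20);  n_0 = (+0.9465, -0.3227)
edge 5: e_5 = (+4.01, -0.26);  n_5 = (-0.0647, -0.9979)
∠(n_0, n_5) = 74.89°
δ = |180° − 74.89°| = 105.11°
105.11° > 2α = 28.07°  →  invalid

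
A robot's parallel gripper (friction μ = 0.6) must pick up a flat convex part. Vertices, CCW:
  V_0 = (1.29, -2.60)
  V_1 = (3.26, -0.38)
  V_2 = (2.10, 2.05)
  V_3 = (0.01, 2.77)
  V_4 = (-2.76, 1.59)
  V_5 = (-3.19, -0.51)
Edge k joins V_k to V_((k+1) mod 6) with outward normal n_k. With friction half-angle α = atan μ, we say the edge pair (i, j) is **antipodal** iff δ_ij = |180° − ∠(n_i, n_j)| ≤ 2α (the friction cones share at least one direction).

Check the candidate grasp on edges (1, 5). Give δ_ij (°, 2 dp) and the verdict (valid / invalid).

δ = 39.47°, valid

α = atan 0.6 = 30.96°;  2α = 61.93°
edge 1: e_1 = (-1.16, +2.43);  n_1 = (+0.9024, +0.4308)
edge 5: e_5 = (+4.48, -2.09);  n_5 = (-0.4228, -0.9062)
∠(n_1, n_5) = 140.53°
δ = |180° − 140.53°| = 39.47°
39.47° ≤ 2α = 61.93°  →  valid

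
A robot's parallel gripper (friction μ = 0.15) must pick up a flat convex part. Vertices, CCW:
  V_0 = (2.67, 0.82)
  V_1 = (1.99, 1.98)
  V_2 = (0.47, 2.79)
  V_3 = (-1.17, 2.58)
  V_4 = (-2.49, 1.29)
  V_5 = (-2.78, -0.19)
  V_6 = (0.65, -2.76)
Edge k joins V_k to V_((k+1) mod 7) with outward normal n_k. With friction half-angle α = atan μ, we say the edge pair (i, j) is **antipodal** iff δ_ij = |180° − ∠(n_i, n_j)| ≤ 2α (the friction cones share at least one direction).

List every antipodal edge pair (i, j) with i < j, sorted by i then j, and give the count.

count = 2; pairs: (1,5), (3,6)

α = atan 0.15 = 8.53°;  2α = 17.06°
n_0 = (+0.8627, +0.5057)
n_1 = (+0.4703, +0.8825)
n_2 = (-0.1270, +0.9919)
n_3 = (-0.6989, +0.7152)
n_4 = (-0.9813, +0.1923)
n_5 = (-0.5996, -0.8003)
n_6 = (+0.8709, -0.4914)
  (0,1): δ = 148.43°  ·
  (0,2): δ = 113.08°  ·
  (0,3): δ = 76.04°  ·
  (0,4): δ = 41.47°  ·
  (0,5): δ = 22.78°  ·
  (0,6): δ = 120.19°  ·
  (1,2): δ = 144.65°  ·
  (1,3): δ = 107.61°  ·
  (1,4): δ = 73.03°  ·
  (1,5): δ = 8.79°  ✓
  (1,6): δ = 88.62°  ·
  (2,3): δ = 142.96°  ·
  (2,4): δ = 108.38°  ·
  (2,5): δ = 44.14°  ·
  (2,6): δ = 53.27°  ·
  (3,4): δ = 145.43°  ·
  (3,5): δ = 81.18°  ·
  (3,6): δ = 16.22°  ✓
  (4,5): δ = 115.76°  ·
  (4,6): δ = 18.35°  ·
  (5,6): δ = 82.59°  ·
antipodal pairs: 2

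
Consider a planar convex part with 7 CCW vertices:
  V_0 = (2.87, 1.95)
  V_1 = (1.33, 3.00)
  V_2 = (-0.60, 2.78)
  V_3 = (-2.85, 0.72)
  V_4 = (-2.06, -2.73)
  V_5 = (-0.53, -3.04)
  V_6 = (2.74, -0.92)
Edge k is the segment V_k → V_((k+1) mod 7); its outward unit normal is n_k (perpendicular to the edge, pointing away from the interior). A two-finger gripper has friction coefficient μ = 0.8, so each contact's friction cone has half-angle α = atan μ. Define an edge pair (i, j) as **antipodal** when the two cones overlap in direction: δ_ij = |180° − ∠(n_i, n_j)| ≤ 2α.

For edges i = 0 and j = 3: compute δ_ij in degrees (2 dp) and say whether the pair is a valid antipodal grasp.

α = atan 0.8 = 38.66°;  2α = 77.32°
edge 0: e_0 = (-1.54, +1.05);  n_0 = (+0.5633, +0.8262)
edge 3: e_3 = (+0.79, -3.45);  n_3 = (-0.9748, -0.2232)
∠(n_0, n_3) = 137.18°
δ = |180° − 137.18°| = 42.82°
42.82° ≤ 2α = 77.32°  →  valid

δ = 42.82°, valid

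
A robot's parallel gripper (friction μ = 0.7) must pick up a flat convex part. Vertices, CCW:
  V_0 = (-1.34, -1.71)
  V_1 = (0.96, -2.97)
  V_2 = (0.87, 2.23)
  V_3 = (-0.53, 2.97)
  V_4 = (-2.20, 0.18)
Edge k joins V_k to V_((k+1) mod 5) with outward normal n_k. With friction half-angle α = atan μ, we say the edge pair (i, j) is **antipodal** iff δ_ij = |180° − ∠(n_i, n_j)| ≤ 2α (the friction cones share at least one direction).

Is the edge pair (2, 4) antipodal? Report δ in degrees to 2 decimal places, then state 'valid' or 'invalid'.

δ = 37.67°, valid

α = atan 0.7 = 34.99°;  2α = 69.98°
edge 2: e_2 = (-1.40, +0.74);  n_2 = (+0.4673, +0.8841)
edge 4: e_4 = (+0.86, -1.89);  n_4 = (-0.9102, -0.4142)
∠(n_2, n_4) = 142.33°
δ = |180° − 142.33°| = 37.67°
37.67° ≤ 2α = 69.98°  →  valid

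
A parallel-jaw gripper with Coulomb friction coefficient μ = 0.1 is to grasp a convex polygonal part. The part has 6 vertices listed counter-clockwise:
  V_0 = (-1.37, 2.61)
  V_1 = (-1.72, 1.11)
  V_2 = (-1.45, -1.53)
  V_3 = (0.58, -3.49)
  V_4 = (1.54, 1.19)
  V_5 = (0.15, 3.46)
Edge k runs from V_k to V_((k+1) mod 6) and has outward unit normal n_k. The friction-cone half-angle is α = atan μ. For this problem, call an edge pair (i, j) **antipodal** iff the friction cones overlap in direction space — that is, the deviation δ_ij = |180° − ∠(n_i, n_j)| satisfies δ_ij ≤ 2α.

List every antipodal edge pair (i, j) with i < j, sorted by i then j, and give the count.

α = atan 0.1 = 5.71°;  2α = 11.42°
n_0 = (-0.9738, +0.2272)
n_1 = (-0.9948, -0.1017)
n_2 = (-0.6946, -0.7194)
n_3 = (+0.9796, -0.2009)
n_4 = (+0.8528, +0.5222)
n_5 = (-0.4881, +0.8728)
  (0,1): δ = 161.03°  ·
  (0,2): δ = 120.86°  ·
  (0,3): δ = 1.54°  ✓
  (0,4): δ = 44.61°  ·
  (0,5): δ = 132.35°  ·
  (1,2): δ = 139.83°  ·
  (1,3): δ = 17.43°  ·
  (1,4): δ = 25.64°  ·
  (1,5): δ = 113.37°  ·
  (2,3): δ = 57.60°  ·
  (2,4): δ = 14.52°  ·
  (2,5): δ = 73.21°  ·
  (3,4): δ = 136.93°  ·
  (3,5): δ = 49.19°  ·
  (4,5): δ = 92.27°  ·
antipodal pairs: 1

count = 1; pairs: (0,3)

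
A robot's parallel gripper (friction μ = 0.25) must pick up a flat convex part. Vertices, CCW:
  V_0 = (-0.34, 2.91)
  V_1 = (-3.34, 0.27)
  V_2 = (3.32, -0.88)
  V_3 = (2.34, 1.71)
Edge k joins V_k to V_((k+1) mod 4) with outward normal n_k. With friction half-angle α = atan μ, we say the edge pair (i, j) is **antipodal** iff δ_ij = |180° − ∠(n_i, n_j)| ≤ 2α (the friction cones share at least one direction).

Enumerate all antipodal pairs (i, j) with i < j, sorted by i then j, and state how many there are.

count = 1; pairs: (1,3)

α = atan 0.25 = 14.04°;  2α = 28.07°
n_0 = (-0.6606, +0.7507)
n_1 = (-0.1702, -0.9854)
n_2 = (+0.9353, +0.3539)
n_3 = (+0.4087, +0.9127)
  (0,1): δ = 51.14°  ·
  (0,2): δ = 69.38°  ·
  (0,3): δ = 114.53°  ·
  (1,2): δ = 59.48°  ·
  (1,3): δ = 14.32°  ✓
  (2,3): δ = 134.85°  ·
antipodal pairs: 1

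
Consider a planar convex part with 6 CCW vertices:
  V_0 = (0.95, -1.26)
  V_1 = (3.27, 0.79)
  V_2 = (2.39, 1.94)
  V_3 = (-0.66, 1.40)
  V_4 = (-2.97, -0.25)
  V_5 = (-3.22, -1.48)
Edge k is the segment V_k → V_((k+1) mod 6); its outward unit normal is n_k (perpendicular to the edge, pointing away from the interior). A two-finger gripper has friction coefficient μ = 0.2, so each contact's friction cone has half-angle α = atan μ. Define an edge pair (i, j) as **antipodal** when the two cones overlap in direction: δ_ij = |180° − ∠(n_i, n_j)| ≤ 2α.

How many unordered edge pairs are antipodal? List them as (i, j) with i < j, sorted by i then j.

count = 2; pairs: (0,3), (2,5)

α = atan 0.2 = 11.31°;  2α = 22.62°
n_0 = (+0.6622, -0.7494)
n_1 = (+0.7942, +0.6077)
n_2 = (-0.1743, +0.9847)
n_3 = (-0.5812, +0.8137)
n_4 = (-0.9800, +0.1992)
n_5 = (+0.0527, -0.9986)
  (0,1): δ = 94.04°  ·
  (0,2): δ = 31.42°  ·
  (0,3): δ = 5.93°  ✓
  (0,4): δ = 37.05°  ·
  (0,5): δ = 141.56°  ·
  (1,2): δ = 117.38°  ·
  (1,3): δ = 91.89°  ·
  (1,4): δ = 48.91°  ·
  (1,5): δ = 55.60°  ·
  (2,3): δ = 154.50°  ·
  (2,4): δ = 111.53°  ·
  (2,5): δ = 7.02°  ✓
  (3,4): δ = 137.03°  ·
  (3,5): δ = 32.52°  ·
  (4,5): δ = 75.49°  ·
antipodal pairs: 2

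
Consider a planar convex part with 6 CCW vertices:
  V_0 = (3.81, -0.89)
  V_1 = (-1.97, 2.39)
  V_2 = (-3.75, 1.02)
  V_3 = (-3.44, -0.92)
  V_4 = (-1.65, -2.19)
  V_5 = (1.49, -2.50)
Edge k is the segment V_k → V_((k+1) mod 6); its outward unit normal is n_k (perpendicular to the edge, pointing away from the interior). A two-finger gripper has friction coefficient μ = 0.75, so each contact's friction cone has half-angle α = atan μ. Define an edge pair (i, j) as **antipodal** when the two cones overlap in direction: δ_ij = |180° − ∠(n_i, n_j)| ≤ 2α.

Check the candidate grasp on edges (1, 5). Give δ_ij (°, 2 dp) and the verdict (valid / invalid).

α = atan 0.75 = 36.87°;  2α = 73.74°
edge 1: e_1 = (-1.78, -1.37);  n_1 = (-0.6099, +0.7925)
edge 5: e_5 = (+2.32, +1.61);  n_5 = (+0.5701, -0.8216)
∠(n_1, n_5) = 177.18°
δ = |180° − 177.18°| = 2.82°
2.82° ≤ 2α = 73.74°  →  valid

δ = 2.82°, valid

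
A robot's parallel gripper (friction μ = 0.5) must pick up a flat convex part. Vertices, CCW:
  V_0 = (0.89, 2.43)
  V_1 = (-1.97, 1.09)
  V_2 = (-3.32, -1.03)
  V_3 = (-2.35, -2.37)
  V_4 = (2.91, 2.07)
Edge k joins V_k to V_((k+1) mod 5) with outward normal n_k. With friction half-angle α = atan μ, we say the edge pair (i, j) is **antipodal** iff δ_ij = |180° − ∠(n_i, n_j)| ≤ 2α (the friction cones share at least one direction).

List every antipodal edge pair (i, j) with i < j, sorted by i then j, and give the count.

α = atan 0.5 = 26.57°;  2α = 53.13°
n_0 = (-0.4243, +0.9055)
n_1 = (-0.8435, +0.5371)
n_2 = (-0.8100, -0.5864)
n_3 = (+0.6450, -0.7642)
n_4 = (+0.1755, +0.9845)
  (0,1): δ = 147.59°  ·
  (0,2): δ = 79.20°  ·
  (0,3): δ = 15.06°  ✓
  (0,4): δ = 144.79°  ·
  (1,2): δ = 111.61°  ·
  (1,3): δ = 17.34°  ✓
  (1,4): δ = 112.38°  ·
  (2,3): δ = 85.73°  ·
  (2,4): δ = 43.99°  ✓
  (3,4): δ = 50.27°  ✓
antipodal pairs: 4

count = 4; pairs: (0,3), (1,3), (2,4), (3,4)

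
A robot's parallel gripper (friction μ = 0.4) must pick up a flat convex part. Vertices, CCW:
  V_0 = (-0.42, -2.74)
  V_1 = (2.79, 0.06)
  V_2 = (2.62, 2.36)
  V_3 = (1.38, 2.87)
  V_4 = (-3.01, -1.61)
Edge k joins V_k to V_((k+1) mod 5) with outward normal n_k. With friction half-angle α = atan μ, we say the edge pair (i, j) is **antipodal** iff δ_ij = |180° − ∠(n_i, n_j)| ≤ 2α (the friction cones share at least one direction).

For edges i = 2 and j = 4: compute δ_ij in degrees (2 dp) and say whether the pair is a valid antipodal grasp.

α = atan 0.4 = 21.80°;  2α = 43.60°
edge 2: e_2 = (-1.24, +0.51);  n_2 = (+0.3804, +0.9248)
edge 4: e_4 = (+2.59, -1.13);  n_4 = (-0.3999, -0.9166)
∠(n_2, n_4) = 178.79°
δ = |180° − 178.79°| = 1.21°
1.21° ≤ 2α = 43.60°  →  valid

δ = 1.21°, valid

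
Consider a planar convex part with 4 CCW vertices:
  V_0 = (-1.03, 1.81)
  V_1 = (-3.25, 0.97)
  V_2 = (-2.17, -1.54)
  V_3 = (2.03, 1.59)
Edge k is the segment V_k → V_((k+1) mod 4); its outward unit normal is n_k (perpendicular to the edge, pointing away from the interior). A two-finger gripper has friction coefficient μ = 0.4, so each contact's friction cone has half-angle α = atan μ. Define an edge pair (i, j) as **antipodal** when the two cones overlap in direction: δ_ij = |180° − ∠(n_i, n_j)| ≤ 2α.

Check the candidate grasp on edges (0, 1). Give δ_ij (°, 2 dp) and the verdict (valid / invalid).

α = atan 0.4 = 21.80°;  2α = 43.60°
edge 0: e_0 = (-2.22, -0.84);  n_0 = (-0.3539, +0.9353)
edge 1: e_1 = (+1.08, -2.51);  n_1 = (-0.9186, -0.3952)
∠(n_0, n_1) = 92.56°
δ = |180° − 92.56°| = 87.44°
87.44° > 2α = 43.60°  →  invalid

δ = 87.44°, invalid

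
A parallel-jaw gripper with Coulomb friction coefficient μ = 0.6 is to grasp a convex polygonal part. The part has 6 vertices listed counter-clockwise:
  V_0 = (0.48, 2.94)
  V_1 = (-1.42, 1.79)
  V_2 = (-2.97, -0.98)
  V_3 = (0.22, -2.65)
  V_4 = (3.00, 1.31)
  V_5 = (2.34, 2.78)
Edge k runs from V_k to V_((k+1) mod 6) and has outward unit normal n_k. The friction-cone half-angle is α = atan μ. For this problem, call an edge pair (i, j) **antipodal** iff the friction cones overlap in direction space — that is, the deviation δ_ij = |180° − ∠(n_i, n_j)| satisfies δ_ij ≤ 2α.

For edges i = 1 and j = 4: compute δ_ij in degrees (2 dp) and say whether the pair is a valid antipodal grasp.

α = atan 0.6 = 30.96°;  2α = 61.93°
edge 1: e_1 = (-1.55, -2.77);  n_1 = (-0.8727, +0.4883)
edge 4: e_4 = (-0.66, +1.47);  n_4 = (+0.9123, +0.4096)
∠(n_1, n_4) = 126.59°
δ = |180° − 126.59°| = 53.41°
53.41° ≤ 2α = 61.93°  →  valid

δ = 53.41°, valid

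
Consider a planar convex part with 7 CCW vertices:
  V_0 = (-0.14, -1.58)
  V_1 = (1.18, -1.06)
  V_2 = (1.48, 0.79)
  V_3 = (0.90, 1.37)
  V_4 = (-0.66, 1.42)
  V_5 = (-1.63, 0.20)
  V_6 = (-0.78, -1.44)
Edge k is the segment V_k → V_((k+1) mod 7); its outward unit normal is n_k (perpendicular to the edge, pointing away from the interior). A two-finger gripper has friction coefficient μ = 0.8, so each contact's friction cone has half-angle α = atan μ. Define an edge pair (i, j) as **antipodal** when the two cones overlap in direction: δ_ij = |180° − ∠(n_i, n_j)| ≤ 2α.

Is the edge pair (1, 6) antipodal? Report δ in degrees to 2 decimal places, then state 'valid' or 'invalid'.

δ = 86.87°, invalid

α = atan 0.8 = 38.66°;  2α = 77.32°
edge 1: e_1 = (+0.30, +1.85);  n_1 = (+0.9871, -0.1601)
edge 6: e_6 = (+0.64, -0.14);  n_6 = (-0.2137, -0.9769)
∠(n_1, n_6) = 93.13°
δ = |180° − 93.13°| = 86.87°
86.87° > 2α = 77.32°  →  invalid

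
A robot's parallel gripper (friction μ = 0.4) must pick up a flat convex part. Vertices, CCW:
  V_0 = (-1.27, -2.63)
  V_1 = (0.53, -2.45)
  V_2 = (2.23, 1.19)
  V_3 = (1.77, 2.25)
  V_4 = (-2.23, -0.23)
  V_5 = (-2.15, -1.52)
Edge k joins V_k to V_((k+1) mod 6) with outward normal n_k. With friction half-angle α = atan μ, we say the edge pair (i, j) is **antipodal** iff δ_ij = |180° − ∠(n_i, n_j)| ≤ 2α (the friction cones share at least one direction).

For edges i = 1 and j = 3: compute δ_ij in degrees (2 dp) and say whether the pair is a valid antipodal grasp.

δ = 33.17°, valid

α = atan 0.4 = 21.80°;  2α = 43.60°
edge 1: e_1 = (+1.70, +3.64);  n_1 = (+0.9061, -0.4232)
edge 3: e_3 = (-4.00, -2.48);  n_3 = (-0.5269, +0.8499)
∠(n_1, n_3) = 146.83°
δ = |180° − 146.83°| = 33.17°
33.17° ≤ 2α = 43.60°  →  valid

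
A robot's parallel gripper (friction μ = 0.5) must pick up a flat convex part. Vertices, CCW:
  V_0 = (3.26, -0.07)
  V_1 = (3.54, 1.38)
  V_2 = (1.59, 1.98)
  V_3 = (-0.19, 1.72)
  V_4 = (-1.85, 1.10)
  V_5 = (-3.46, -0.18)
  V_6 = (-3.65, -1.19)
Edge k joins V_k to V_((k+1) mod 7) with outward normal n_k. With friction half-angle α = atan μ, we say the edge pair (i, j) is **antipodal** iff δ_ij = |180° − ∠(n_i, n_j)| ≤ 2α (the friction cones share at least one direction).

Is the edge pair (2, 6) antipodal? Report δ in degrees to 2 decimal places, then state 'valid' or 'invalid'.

α = atan 0.5 = 26.57°;  2α = 53.13°
edge 2: e_2 = (-1.78, -0.26);  n_2 = (-0.1445, +0.9895)
edge 6: e_6 = (+6.91, +1.12);  n_6 = (+0.1600, -0.9871)
∠(n_2, n_6) = 179.10°
δ = |180° − 179.10°| = 0.90°
0.90° ≤ 2α = 53.13°  →  valid

δ = 0.90°, valid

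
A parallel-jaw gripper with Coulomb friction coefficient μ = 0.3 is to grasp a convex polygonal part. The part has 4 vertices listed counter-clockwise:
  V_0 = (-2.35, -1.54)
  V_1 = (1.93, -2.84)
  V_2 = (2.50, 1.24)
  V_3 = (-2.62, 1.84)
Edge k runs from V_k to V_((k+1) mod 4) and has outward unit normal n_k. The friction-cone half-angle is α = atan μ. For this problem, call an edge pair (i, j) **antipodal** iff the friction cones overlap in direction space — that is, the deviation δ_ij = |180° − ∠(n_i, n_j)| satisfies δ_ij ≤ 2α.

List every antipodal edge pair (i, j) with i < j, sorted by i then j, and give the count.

count = 2; pairs: (0,2), (1,3)

α = atan 0.3 = 16.70°;  2α = 33.40°
n_0 = (-0.2906, -0.9568)
n_1 = (+0.9904, -0.1384)
n_2 = (+0.1164, +0.9932)
n_3 = (-0.9968, -0.0796)
  (0,1): δ = 81.06°  ·
  (0,2): δ = 10.21°  ✓
  (0,3): δ = 111.46°  ·
  (1,2): δ = 88.73°  ·
  (1,3): δ = 12.52°  ✓
  (2,3): δ = 78.75°  ·
antipodal pairs: 2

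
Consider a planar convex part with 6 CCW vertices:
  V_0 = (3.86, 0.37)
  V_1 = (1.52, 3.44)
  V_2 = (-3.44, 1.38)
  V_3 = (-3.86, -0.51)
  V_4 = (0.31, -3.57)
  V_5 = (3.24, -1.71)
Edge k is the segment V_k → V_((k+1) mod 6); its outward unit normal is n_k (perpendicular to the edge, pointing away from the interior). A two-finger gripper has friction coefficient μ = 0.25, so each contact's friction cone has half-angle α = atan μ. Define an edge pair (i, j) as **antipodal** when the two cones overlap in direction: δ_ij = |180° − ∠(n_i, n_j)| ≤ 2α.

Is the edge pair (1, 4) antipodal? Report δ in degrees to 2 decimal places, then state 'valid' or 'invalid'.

δ = 9.85°, valid

α = atan 0.25 = 14.04°;  2α = 28.07°
edge 1: e_1 = (-4.96, -2.06);  n_1 = (-0.3836, +0.9235)
edge 4: e_4 = (+2.93, +1.86);  n_4 = (+0.5359, -0.8443)
∠(n_1, n_4) = 170.15°
δ = |180° − 170.15°| = 9.85°
9.85° ≤ 2α = 28.07°  →  valid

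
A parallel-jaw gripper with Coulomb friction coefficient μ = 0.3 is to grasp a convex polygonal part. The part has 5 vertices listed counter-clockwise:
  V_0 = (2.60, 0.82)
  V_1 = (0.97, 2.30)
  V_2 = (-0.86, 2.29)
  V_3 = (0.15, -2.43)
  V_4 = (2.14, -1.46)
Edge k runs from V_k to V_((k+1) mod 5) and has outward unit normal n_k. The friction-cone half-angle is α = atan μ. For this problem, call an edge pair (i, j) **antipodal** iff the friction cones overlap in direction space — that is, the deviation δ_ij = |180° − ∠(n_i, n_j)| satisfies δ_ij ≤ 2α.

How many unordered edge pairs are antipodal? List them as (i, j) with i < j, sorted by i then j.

α = atan 0.3 = 16.70°;  2α = 33.40°
n_0 = (+0.6722, +0.7404)
n_1 = (-0.0055, +1.0000)
n_2 = (-0.9779, -0.2092)
n_3 = (+0.4382, -0.8989)
n_4 = (+0.9802, -0.1978)
  (0,1): δ = 137.45°  ·
  (0,2): δ = 35.68°  ·
  (0,3): δ = 68.23°  ·
  (0,4): δ = 120.83°  ·
  (1,2): δ = 78.23°  ·
  (1,3): δ = 25.67°  ✓
  (1,4): δ = 78.28°  ·
  (2,3): δ = 76.09°  ·
  (2,4): δ = 23.48°  ✓
  (3,4): δ = 127.39°  ·
antipodal pairs: 2

count = 2; pairs: (1,3), (2,4)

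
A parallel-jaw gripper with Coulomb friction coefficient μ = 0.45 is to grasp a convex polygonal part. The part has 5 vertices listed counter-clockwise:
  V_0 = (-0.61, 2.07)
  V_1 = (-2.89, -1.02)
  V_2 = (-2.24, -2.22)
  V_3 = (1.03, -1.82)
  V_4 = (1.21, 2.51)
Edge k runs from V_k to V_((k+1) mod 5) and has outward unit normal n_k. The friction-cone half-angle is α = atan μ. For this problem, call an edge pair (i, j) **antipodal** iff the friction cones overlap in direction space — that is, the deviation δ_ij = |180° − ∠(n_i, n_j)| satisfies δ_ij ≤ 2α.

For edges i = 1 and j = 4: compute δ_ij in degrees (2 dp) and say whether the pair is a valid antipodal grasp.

α = atan 0.45 = 24.23°;  2α = 48.46°
edge 1: e_1 = (+0.65, -1.20);  n_1 = (-0.8793, -0.4763)
edge 4: e_4 = (-1.82, -0.44);  n_4 = (-0.2350, +0.9720)
∠(n_1, n_4) = 104.85°
δ = |180° − 104.85°| = 75.15°
75.15° > 2α = 48.46°  →  invalid

δ = 75.15°, invalid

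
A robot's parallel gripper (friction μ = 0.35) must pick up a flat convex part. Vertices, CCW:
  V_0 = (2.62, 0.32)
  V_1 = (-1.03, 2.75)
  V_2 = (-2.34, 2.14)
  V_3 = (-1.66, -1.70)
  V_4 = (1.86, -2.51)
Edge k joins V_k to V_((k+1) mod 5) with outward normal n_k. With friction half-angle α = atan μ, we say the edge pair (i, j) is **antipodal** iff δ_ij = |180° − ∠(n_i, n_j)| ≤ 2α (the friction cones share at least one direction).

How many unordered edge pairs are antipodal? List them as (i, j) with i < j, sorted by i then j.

count = 3; pairs: (0,3), (1,3), (2,4)

α = atan 0.35 = 19.29°;  2α = 38.58°
n_0 = (+0.5542, +0.8324)
n_1 = (-0.4221, +0.9065)
n_2 = (-0.9847, -0.1744)
n_3 = (-0.2243, -0.9745)
n_4 = (+0.9658, -0.2594)
  (0,1): δ = 121.38°  ·
  (0,2): δ = 46.30°  ·
  (0,3): δ = 20.69°  ✓
  (0,4): δ = 108.62°  ·
  (1,2): δ = 104.93°  ·
  (1,3): δ = 37.93°  ✓
  (1,4): δ = 50.00°  ·
  (2,3): δ = 113.00°  ·
  (2,4): δ = 25.07°  ✓
  (3,4): δ = 92.07°  ·
antipodal pairs: 3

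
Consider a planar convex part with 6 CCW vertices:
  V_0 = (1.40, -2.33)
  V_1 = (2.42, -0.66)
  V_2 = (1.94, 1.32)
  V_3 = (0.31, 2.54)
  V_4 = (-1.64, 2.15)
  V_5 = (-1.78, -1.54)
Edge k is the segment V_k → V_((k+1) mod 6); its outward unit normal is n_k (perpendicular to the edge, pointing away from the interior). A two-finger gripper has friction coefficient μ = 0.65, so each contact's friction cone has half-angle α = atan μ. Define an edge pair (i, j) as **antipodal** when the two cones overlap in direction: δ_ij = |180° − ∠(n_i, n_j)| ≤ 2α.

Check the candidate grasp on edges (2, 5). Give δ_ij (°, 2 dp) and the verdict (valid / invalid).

δ = 22.86°, valid

α = atan 0.65 = 33.02°;  2α = 66.05°
edge 2: e_2 = (-1.63, +1.22);  n_2 = (+0.5992, +0.8006)
edge 5: e_5 = (+3.18, -0.79);  n_5 = (-0.2411, -0.9705)
∠(n_2, n_5) = 157.14°
δ = |180° − 157.14°| = 22.86°
22.86° ≤ 2α = 66.05°  →  valid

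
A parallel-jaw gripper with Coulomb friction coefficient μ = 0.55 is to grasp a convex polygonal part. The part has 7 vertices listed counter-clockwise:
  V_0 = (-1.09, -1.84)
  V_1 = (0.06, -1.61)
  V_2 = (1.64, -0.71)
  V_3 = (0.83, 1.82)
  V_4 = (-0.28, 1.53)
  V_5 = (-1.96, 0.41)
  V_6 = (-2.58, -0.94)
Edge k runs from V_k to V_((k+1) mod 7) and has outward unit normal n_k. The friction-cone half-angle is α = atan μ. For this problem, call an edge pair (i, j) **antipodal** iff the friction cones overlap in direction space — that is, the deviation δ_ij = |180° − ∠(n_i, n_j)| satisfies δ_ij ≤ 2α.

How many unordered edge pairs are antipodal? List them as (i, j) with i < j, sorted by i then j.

α = atan 0.55 = 28.81°;  2α = 57.62°
n_0 = (+0.1961, -0.9806)
n_1 = (+0.4950, -0.8689)
n_2 = (+0.9524, +0.3049)
n_3 = (-0.2528, +0.9675)
n_4 = (-0.5547, +0.8321)
n_5 = (-0.9087, +0.4173)
n_6 = (-0.5170, -0.8560)
  (0,1): δ = 161.64°  ·
  (0,2): δ = 83.56°  ·
  (0,3): δ = 3.33°  ✓
  (0,4): δ = 22.38°  ✓
  (0,5): δ = 54.02°  ✓
  (0,6): δ = 137.56°  ·
  (1,2): δ = 101.91°  ·
  (1,3): δ = 15.02°  ✓
  (1,4): δ = 4.02°  ✓
  (1,5): δ = 35.67°  ✓
  (1,6): δ = 119.20°  ·
  (2,3): δ = 93.11°  ·
  (2,4): δ = 74.06°  ·
  (2,5): δ = 42.42°  ✓
  (2,6): δ = 41.11°  ✓
  (3,4): δ = 160.95°  ·
  (3,5): δ = 129.31°  ·
  (3,6): δ = 45.77°  ✓
  (4,5): δ = 148.36°  ·
  (4,6): δ = 64.82°  ·
  (5,6): δ = 96.47°  ·
antipodal pairs: 9

count = 9; pairs: (0,3), (0,4), (0,5), (1,3), (1,4), (1,5), (2,5), (2,6), (3,6)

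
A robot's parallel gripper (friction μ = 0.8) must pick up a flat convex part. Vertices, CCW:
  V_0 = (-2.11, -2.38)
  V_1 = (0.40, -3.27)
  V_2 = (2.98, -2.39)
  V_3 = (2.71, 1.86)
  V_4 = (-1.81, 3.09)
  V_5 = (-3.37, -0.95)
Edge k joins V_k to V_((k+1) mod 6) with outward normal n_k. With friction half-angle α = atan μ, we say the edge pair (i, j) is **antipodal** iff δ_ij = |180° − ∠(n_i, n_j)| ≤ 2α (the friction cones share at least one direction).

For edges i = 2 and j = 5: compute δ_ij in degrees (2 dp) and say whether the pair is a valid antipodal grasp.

δ = 37.75°, valid

α = atan 0.8 = 38.66°;  2α = 77.32°
edge 2: e_2 = (-0.27, +4.25);  n_2 = (+0.9980, +0.0634)
edge 5: e_5 = (+1.26, -1.43);  n_5 = (-0.7503, -0.6611)
∠(n_2, n_5) = 142.25°
δ = |180° − 142.25°| = 37.75°
37.75° ≤ 2α = 77.32°  →  valid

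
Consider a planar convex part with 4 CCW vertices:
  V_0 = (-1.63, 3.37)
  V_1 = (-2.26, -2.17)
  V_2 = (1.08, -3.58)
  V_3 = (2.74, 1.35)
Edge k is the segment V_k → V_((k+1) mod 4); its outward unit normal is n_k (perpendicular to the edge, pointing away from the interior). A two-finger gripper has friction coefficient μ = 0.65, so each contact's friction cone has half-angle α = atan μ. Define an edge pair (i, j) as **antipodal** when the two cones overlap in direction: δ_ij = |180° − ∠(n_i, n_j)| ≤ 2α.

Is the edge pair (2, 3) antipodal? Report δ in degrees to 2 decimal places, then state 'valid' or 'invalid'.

α = atan 0.65 = 33.02°;  2α = 66.05°
edge 2: e_2 = (+1.66, +4.93);  n_2 = (+0.9477, -0.3191)
edge 3: e_3 = (-4.37, +2.02);  n_3 = (+0.4196, +0.9077)
∠(n_2, n_3) = 83.80°
δ = |180° − 83.80°| = 96.20°
96.20° > 2α = 66.05°  →  invalid

δ = 96.20°, invalid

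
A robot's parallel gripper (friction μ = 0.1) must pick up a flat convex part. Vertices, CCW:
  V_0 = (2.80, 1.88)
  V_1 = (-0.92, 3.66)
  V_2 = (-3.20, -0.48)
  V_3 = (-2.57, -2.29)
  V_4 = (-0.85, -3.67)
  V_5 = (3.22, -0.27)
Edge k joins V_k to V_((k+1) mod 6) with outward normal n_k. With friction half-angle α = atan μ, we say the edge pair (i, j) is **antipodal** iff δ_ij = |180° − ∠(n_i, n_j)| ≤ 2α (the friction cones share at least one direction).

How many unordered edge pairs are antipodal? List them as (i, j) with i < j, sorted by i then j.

count = 1; pairs: (2,5)

α = atan 0.1 = 5.71°;  2α = 11.42°
n_0 = (+0.4316, +0.9021)
n_1 = (-0.8759, +0.4824)
n_2 = (-0.9444, -0.3287)
n_3 = (-0.6258, -0.7800)
n_4 = (+0.6411, -0.7674)
n_5 = (+0.9814, +0.1917)
  (0,1): δ = 93.27°  ·
  (0,2): δ = 45.24°  ·
  (0,3): δ = 13.17°  ·
  (0,4): δ = 65.45°  ·
  (0,5): δ = 126.62°  ·
  (1,2): δ = 131.97°  ·
  (1,3): δ = 99.90°  ·
  (1,4): δ = 21.28°  ·
  (1,5): δ = 39.90°  ·
  (2,3): δ = 147.93°  ·
  (2,4): δ = 69.32°  ·
  (2,5): δ = 8.14°  ✓
  (3,4): δ = 101.38°  ·
  (3,5): δ = 40.21°  ·
  (4,5): δ = 118.82°  ·
antipodal pairs: 1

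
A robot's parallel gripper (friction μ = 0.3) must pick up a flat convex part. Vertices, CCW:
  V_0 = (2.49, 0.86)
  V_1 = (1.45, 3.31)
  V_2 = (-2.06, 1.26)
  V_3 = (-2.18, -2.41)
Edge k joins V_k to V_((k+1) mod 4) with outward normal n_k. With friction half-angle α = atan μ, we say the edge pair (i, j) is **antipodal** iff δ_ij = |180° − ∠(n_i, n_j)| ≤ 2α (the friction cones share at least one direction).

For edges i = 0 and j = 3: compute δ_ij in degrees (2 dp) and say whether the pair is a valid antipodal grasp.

α = atan 0.3 = 16.70°;  2α = 33.40°
edge 0: e_0 = (-1.04, +2.45);  n_0 = (+0.9205, +0.3907)
edge 3: e_3 = (+4.67, +3.27);  n_3 = (+0.5736, -0.8191)
∠(n_0, n_3) = 78.00°
δ = |180° − 78.00°| = 102.00°
102.00° > 2α = 33.40°  →  invalid

δ = 102.00°, invalid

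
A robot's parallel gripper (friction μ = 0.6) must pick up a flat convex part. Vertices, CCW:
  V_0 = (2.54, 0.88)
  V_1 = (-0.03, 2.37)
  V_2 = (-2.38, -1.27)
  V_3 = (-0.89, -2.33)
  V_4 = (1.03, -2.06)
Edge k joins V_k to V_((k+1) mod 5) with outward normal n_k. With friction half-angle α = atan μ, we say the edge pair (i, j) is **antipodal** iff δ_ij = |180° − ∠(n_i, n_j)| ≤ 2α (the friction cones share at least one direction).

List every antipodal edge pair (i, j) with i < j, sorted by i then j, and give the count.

α = atan 0.6 = 30.96°;  2α = 61.93°
n_0 = (+0.5016, +0.8651)
n_1 = (-0.8401, +0.5424)
n_2 = (-0.5797, -0.8148)
n_3 = (+0.1393, -0.9903)
n_4 = (+0.8895, -0.4569)
  (0,1): δ = 92.74°  ·
  (0,2): δ = 5.32°  ✓
  (0,3): δ = 38.11°  ✓
  (0,4): δ = 92.92°  ·
  (1,2): δ = 92.58°  ·
  (1,3): δ = 49.15°  ✓
  (1,4): δ = 5.66°  ✓
  (2,3): δ = 136.57°  ·
  (2,4): δ = 81.76°  ·
  (3,4): δ = 125.19°  ·
antipodal pairs: 4

count = 4; pairs: (0,2), (0,3), (1,3), (1,4)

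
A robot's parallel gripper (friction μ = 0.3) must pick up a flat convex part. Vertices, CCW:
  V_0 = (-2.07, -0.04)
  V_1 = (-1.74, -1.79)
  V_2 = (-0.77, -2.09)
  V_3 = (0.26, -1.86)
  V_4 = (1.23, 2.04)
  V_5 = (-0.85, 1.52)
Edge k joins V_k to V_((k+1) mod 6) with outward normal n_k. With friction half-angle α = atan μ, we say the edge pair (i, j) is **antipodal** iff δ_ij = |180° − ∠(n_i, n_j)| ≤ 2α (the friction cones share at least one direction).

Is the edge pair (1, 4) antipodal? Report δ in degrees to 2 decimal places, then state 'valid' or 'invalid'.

α = atan 0.3 = 16.70°;  2α = 33.40°
edge 1: e_1 = (+0.97, -0.30);  n_1 = (-0.2955, -0.9554)
edge 4: e_4 = (-2.08, -0.52);  n_4 = (-0.2425, +0.9701)
∠(n_1, n_4) = 148.78°
δ = |180° − 148.78°| = 31.22°
31.22° ≤ 2α = 33.40°  →  valid

δ = 31.22°, valid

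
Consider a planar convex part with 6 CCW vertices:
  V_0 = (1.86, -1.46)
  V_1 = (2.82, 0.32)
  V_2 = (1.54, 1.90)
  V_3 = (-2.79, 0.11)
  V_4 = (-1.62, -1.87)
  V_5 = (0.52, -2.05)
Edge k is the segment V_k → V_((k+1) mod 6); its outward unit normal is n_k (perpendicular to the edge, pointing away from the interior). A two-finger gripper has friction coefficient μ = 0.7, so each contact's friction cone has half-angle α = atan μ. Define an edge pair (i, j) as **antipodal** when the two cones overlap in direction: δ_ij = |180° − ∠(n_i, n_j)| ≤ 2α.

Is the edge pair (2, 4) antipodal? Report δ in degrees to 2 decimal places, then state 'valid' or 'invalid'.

δ = 27.27°, valid

α = atan 0.7 = 34.99°;  2α = 69.98°
edge 2: e_2 = (-4.33, -1.79);  n_2 = (-0.3820, +0.9241)
edge 4: e_4 = (+2.14, -0.18);  n_4 = (-0.0838, -0.9965)
∠(n_2, n_4) = 152.73°
δ = |180° − 152.73°| = 27.27°
27.27° ≤ 2α = 69.98°  →  valid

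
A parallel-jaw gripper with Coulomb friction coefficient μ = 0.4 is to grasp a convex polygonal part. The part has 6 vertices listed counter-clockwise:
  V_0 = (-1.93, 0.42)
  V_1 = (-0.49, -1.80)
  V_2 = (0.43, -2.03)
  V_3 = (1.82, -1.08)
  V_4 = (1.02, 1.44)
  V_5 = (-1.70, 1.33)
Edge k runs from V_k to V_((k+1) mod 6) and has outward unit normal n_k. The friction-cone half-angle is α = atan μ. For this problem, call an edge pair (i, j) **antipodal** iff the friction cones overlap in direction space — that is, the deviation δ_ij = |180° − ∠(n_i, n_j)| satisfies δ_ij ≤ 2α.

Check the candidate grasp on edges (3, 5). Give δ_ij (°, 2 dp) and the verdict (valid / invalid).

α = atan 0.4 = 21.80°;  2α = 43.60°
edge 3: e_3 = (-0.80, +2.52);  n_3 = (+0.9531, +0.3026)
edge 5: e_5 = (-0.23, -0.91);  n_5 = (-0.9695, +0.2450)
∠(n_3, n_5) = 148.20°
δ = |180° − 148.20°| = 31.80°
31.80° ≤ 2α = 43.60°  →  valid

δ = 31.80°, valid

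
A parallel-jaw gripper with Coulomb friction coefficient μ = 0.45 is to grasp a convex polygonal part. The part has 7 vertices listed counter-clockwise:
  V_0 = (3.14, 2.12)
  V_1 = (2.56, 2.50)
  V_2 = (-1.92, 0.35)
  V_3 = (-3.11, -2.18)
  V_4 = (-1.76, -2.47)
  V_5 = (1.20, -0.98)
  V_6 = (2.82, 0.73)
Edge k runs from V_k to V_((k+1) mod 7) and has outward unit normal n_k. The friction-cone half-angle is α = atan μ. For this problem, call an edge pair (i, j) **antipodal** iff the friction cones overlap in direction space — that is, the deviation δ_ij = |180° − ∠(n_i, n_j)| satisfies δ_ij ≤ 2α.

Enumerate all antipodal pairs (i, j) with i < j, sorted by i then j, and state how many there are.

α = atan 0.45 = 24.23°;  2α = 48.46°
n_0 = (+0.5480, +0.8365)
n_1 = (-0.4327, +0.9016)
n_2 = (-0.9049, +0.4256)
n_3 = (-0.2100, -0.9777)
n_4 = (+0.4496, -0.8932)
n_5 = (+0.7260, -0.6877)
n_6 = (+0.9745, -0.2243)
  (0,1): δ = 121.13°  ·
  (0,2): δ = 81.96°  ·
  (0,3): δ = 21.11°  ✓
  (0,4): δ = 59.95°  ·
  (0,5): δ = 79.78°  ·
  (0,6): δ = 110.27°  ·
  (1,2): δ = 140.83°  ·
  (1,3): δ = 37.76°  ✓
  (1,4): δ = 1.08°  ✓
  (1,5): δ = 20.91°  ✓
  (1,6): δ = 51.40°  ·
  (2,3): δ = 76.93°  ·
  (2,4): δ = 38.09°  ✓
  (2,5): δ = 18.26°  ✓
  (2,6): δ = 12.23°  ✓
  (3,4): δ = 141.16°  ·
  (3,5): δ = 121.33°  ·
  (3,6): δ = 90.84°  ·
  (4,5): δ = 160.17°  ·
  (4,6): δ = 129.68°  ·
  (5,6): δ = 149.51°  ·
antipodal pairs: 7

count = 7; pairs: (0,3), (1,3), (1,4), (1,5), (2,4), (2,5), (2,6)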